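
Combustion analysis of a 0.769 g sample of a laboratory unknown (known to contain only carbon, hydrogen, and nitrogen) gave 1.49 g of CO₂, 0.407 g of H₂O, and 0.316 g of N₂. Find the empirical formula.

mol C = 1.49 g CO₂ ÷ 44.009 g/mol = 0.03386 mol
mol H = 2 × 0.407 g H₂O ÷ 18.015 g/mol = 0.04518 mol
mol N = 2 × 0.316 g N₂ ÷ 28.014 g/mol = 0.02256 mol
Divide by the smallest (0.02256 mol): C 1.501, H 2.003, N 1.000
Multiplying each by 2 gives whole numbers: C 3.00, H 4.01, N 2.00

C3H4N2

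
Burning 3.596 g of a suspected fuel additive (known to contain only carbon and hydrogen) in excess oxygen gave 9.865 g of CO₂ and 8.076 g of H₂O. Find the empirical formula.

mol C = 9.865 g CO₂ ÷ 44.009 g/mol = 0.22416 mol
mol H = 2 × 8.076 g H₂O ÷ 18.015 g/mol = 0.89659 mol
Divide by the smallest (0.22416 mol): C 1.000, H 4.000

CH4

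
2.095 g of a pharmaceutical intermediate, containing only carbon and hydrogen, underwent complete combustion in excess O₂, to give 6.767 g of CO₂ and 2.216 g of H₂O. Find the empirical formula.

C5H8

mol C = 6.767 g CO₂ ÷ 44.009 g/mol = 0.15376 mol
mol H = 2 × 2.216 g H₂O ÷ 18.015 g/mol = 0.24602 mol
Divide by the smallest (0.15376 mol): C 1.000, H 1.600
Multiplying each by 5 gives whole numbers: C 5.00, H 8.00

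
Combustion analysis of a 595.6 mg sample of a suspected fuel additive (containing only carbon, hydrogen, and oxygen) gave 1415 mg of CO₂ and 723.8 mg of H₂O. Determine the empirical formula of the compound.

mol C = 1.415 g CO₂ ÷ 44.009 g/mol = 0.032153 mol
mol H = 2 × 0.7238 g H₂O ÷ 18.015 g/mol = 0.080355 mol
mass O = 0.5956 − (0.38618 + 0.080998) = 0.12842 g → mol O = 0.12842 ÷ 15.999 = 0.0080266 mol
Divide by the smallest (0.0080266 mol): C 4.006, H 10.011, O 1.000

C4H10O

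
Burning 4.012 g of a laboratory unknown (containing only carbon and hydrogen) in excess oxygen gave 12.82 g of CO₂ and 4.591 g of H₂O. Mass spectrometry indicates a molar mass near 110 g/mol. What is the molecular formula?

C8H14

mol C = 12.82 g CO₂ ÷ 44.009 g/mol = 0.29130 mol
mol H = 2 × 4.591 g H₂O ÷ 18.015 g/mol = 0.50969 mol
Divide by the smallest (0.29130 mol): C 1.000, H 1.750
Multiplying each by 4 gives whole numbers: C 4.00, H 7.00
Empirical formula: C4H7
Empirical-formula mass = 55.10 g/mol; 110 ÷ 55.10 ≈ 2, so the molecular formula is C8H14.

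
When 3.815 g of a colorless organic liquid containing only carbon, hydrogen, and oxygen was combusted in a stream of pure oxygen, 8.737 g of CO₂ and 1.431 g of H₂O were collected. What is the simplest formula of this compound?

C5H4O2

mol C = 8.737 g CO₂ ÷ 44.009 g/mol = 0.19853 mol
mol H = 2 × 1.431 g H₂O ÷ 18.015 g/mol = 0.15887 mol
mass O = 3.815 − (2.3845 + 0.16014) = 1.2703 g → mol O = 1.2703 ÷ 15.999 = 0.079402 mol
Divide by the smallest (0.079402 mol): C 2.500, H 2.001, O 1.000
Multiplying each by 2 gives whole numbers: C 5.00, H 4.00, O 2.00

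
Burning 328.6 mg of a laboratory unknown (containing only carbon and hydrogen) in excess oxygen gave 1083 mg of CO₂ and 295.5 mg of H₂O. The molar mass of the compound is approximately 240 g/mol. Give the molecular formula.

C18H24

mol C = 1.083 g CO₂ ÷ 44.009 g/mol = 0.024609 mol
mol H = 2 × 0.2955 g H₂O ÷ 18.015 g/mol = 0.032806 mol
Divide by the smallest (0.024609 mol): C 1.000, H 1.333
Multiplying each by 3 gives whole numbers: C 3.00, H 4.00
Empirical formula: C3H4
Empirical-formula mass = 40.06 g/mol; 240 ÷ 40.06 ≈ 6, so the molecular formula is C18H24.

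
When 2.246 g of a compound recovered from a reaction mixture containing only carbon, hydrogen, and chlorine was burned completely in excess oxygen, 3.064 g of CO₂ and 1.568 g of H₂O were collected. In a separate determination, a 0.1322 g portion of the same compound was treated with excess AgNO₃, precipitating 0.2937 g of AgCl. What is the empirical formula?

mol C = 3.064 g CO₂ ÷ 44.009 g/mol = 0.069622 mol
mol H = 2 × 1.568 g H₂O ÷ 18.015 g/mol = 0.17408 mol
From the AgCl data: mol Cl per gram of compound = (0.2937 ÷ 143.318) ÷ 0.1322 = 0.015501 mol/g, so in the 2.246 g combustion sample mol Cl = 0.034816 mol
Divide by the smallest (0.034816 mol): C 2.000, H 5.000, Cl 1.000

C2H5Cl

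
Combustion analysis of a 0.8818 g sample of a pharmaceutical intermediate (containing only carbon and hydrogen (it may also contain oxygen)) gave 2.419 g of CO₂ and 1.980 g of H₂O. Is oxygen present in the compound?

mol C = 2.419 g CO₂ ÷ 44.009 g/mol = 0.054966 mol
mol H = 2 × 1.980 g H₂O ÷ 18.015 g/mol = 0.21982 mol
C and H together account for 0.88177 g — essentially the entire 0.8818 g sample — so the compound contains no oxygen.

no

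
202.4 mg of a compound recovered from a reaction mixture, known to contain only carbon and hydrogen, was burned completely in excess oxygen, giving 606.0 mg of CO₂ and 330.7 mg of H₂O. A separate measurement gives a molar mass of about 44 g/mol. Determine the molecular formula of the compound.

mol C = 0.6060 g CO₂ ÷ 44.009 g/mol = 0.013770 mol
mol H = 2 × 0.3307 g H₂O ÷ 18.015 g/mol = 0.036714 mol
Divide by the smallest (0.013770 mol): C 1.000, H 2.666
Multiplying each by 3 gives whole numbers: C 3.00, H 8.00
Empirical formula: C3H8
Empirical-formula mass = 44.10 g/mol; 44 ÷ 44.10 ≈ 1, so the molecular formula is C3H8.

C3H8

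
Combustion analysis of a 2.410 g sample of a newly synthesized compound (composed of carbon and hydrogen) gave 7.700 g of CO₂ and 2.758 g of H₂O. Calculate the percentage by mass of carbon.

87.20%

mol C = 7.700 g CO₂ ÷ 44.009 g/mol = 0.17496 mol
mol H = 2 × 2.758 g H₂O ÷ 18.015 g/mol = 0.30619 mol
mass % C = 2.1015 g ÷ 2.410 g × 100%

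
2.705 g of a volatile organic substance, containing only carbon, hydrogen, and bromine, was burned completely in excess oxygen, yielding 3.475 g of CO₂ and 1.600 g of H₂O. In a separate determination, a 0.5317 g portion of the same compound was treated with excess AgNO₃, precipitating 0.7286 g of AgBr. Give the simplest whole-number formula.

mol C = 3.475 g CO₂ ÷ 44.009 g/mol = 0.078961 mol
mol H = 2 × 1.600 g H₂O ÷ 18.015 g/mol = 0.17763 mol
From the AgBr data: mol Br per gram of compound = (0.7286 ÷ 187.772) ÷ 0.5317 = 0.0072978 mol/g, so in the 2.705 g combustion sample mol Br = 0.019741 mol
Divide by the smallest (0.019741 mol): C 4.000, H 8.998, Br 1.000

C4H9Br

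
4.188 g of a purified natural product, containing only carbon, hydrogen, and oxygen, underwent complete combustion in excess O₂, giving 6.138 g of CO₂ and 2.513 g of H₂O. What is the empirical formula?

CH2O

mol C = 6.138 g CO₂ ÷ 44.009 g/mol = 0.13947 mol
mol H = 2 × 2.513 g H₂O ÷ 18.015 g/mol = 0.27899 mol
mass O = 4.188 − (1.6752 + 0.28122) = 2.2316 g → mol O = 2.2316 ÷ 15.999 = 0.13948 mol
Divide by the smallest (0.13947 mol): C 1.000, H 2.000, O 1.000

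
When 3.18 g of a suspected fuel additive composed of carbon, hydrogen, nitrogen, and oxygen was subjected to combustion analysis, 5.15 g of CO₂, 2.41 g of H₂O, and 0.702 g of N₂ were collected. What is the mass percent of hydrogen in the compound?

mol C = 5.15 g CO₂ ÷ 44.009 g/mol = 0.1170 mol
mol H = 2 × 2.41 g H₂O ÷ 18.015 g/mol = 0.2676 mol
mol N = 2 × 0.702 g N₂ ÷ 28.014 g/mol = 0.05012 mol
mass O = 3.18 − (1.406 + 0.2697 + 0.7020) = 0.8028 g → mol O = 0.8028 ÷ 15.999 = 0.05018 mol
mass % H = 0.2697 g ÷ 3.18 g × 100%

8.5%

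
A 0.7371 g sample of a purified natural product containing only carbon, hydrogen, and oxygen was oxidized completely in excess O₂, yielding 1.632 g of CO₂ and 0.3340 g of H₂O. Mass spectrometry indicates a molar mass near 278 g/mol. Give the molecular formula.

mol C = 1.632 g CO₂ ÷ 44.009 g/mol = 0.037083 mol
mol H = 2 × 0.3340 g H₂O ÷ 18.015 g/mol = 0.037080 mol
mass O = 0.7371 − (0.44541 + 0.037377) = 0.25432 g → mol O = 0.25432 ÷ 15.999 = 0.015896 mol
Divide by the smallest (0.015896 mol): C 2.333, H 2.333, O 1.000
Multiplying each by 3 gives whole numbers: C 7.00, H 7.00, O 3.00
Empirical formula: C7H7O3
Empirical-formula mass = 139.13 g/mol; 278 ÷ 139.13 ≈ 2, so the molecular formula is C14H14O6.

C14H14O6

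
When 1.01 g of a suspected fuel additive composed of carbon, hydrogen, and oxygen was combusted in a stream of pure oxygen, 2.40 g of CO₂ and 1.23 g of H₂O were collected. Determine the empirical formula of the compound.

mol C = 2.40 g CO₂ ÷ 44.009 g/mol = 0.05453 mol
mol H = 2 × 1.23 g H₂O ÷ 18.015 g/mol = 0.1366 mol
mass O = 1.01 − (0.6550 + 0.1376) = 0.2173 g → mol O = 0.2173 ÷ 15.999 = 0.01358 mol
Divide by the smallest (0.01358 mol): C 4.014, H 10.052, O 1.000

C4H10O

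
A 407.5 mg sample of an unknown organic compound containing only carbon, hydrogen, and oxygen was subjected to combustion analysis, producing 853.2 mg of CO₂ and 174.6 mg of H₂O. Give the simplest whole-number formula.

C2H2O

mol C = 0.8532 g CO₂ ÷ 44.009 g/mol = 0.019387 mol
mol H = 2 × 0.1746 g H₂O ÷ 18.015 g/mol = 0.019384 mol
mass O = 0.4075 − (0.23286 + 0.019539) = 0.15510 g → mol O = 0.15510 ÷ 15.999 = 0.0096946 mol
Divide by the smallest (0.0096946 mol): C 2.000, H 1.999, O 1.000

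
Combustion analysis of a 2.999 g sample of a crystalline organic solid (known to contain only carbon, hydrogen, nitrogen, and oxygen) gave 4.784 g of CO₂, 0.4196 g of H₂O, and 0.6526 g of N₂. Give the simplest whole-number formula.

mol C = 4.784 g CO₂ ÷ 44.009 g/mol = 0.10871 mol
mol H = 2 × 0.4196 g H₂O ÷ 18.015 g/mol = 0.046583 mol
mol N = 2 × 0.6526 g N₂ ÷ 28.014 g/mol = 0.046591 mol
mass O = 2.999 − (1.3057 + 0.046956 + 0.65260) = 0.99379 g → mol O = 0.99379 ÷ 15.999 = 0.062116 mol
Divide by the smallest (0.046583 mol): C 2.334, H 1.000, N 1.000, O 1.333
Multiplying each by 3 gives whole numbers: C 7.00, H 3.00, N 3.00, O 4.00

C7H3N3O4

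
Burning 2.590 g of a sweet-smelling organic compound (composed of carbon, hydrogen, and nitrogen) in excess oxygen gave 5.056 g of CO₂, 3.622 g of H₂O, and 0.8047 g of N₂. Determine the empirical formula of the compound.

C2H7N

mol C = 5.056 g CO₂ ÷ 44.009 g/mol = 0.11489 mol
mol H = 2 × 3.622 g H₂O ÷ 18.015 g/mol = 0.40211 mol
mol N = 2 × 0.8047 g N₂ ÷ 28.014 g/mol = 0.057450 mol
Divide by the smallest (0.057450 mol): C 2.000, H 6.999, N 1.000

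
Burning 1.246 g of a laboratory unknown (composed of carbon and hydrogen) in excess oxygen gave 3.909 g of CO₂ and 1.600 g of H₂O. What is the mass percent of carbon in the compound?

mol C = 3.909 g CO₂ ÷ 44.009 g/mol = 0.088823 mol
mol H = 2 × 1.600 g H₂O ÷ 18.015 g/mol = 0.17763 mol
mass % C = 1.0668 g ÷ 1.246 g × 100%

85.62%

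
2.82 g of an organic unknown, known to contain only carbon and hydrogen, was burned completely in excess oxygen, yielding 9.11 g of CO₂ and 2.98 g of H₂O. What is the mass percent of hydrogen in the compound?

mol C = 9.11 g CO₂ ÷ 44.009 g/mol = 0.2070 mol
mol H = 2 × 2.98 g H₂O ÷ 18.015 g/mol = 0.3308 mol
mass % H = 0.3335 g ÷ 2.82 g × 100%

11.8%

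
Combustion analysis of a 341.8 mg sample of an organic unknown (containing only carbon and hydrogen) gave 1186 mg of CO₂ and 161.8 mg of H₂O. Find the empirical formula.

mol C = 1.186 g CO₂ ÷ 44.009 g/mol = 0.026949 mol
mol H = 2 × 0.1618 g H₂O ÷ 18.015 g/mol = 0.017963 mol
Divide by the smallest (0.017963 mol): C 1.500, H 1.000
Multiplying each by 2 gives whole numbers: C 3.00, H 2.00

C3H2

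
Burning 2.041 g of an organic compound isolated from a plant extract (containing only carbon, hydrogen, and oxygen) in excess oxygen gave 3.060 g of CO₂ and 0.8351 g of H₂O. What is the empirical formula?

C3H4O3

mol C = 3.060 g CO₂ ÷ 44.009 g/mol = 0.069531 mol
mol H = 2 × 0.8351 g H₂O ÷ 18.015 g/mol = 0.092712 mol
mass O = 2.041 − (0.83514 + 0.093453) = 1.1124 g → mol O = 1.1124 ÷ 15.999 = 0.069530 mol
Divide by the smallest (0.069530 mol): C 1.000, H 1.333, O 1.000
Multiplying each by 3 gives whole numbers: C 3.00, H 4.00, O 3.00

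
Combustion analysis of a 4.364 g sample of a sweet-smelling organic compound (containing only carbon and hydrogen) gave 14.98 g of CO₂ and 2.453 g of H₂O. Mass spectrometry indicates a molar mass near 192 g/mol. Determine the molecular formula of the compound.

C15H12

mol C = 14.98 g CO₂ ÷ 44.009 g/mol = 0.34038 mol
mol H = 2 × 2.453 g H₂O ÷ 18.015 g/mol = 0.27233 mol
Divide by the smallest (0.27233 mol): C 1.250, H 1.000
Multiplying each by 4 gives whole numbers: C 5.00, H 4.00
Empirical formula: C5H4
Empirical-formula mass = 64.09 g/mol; 192 ÷ 64.09 ≈ 3, so the molecular formula is C15H12.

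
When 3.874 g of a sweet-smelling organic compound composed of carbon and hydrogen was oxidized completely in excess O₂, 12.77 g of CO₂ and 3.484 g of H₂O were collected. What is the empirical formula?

C3H4

mol C = 12.77 g CO₂ ÷ 44.009 g/mol = 0.29017 mol
mol H = 2 × 3.484 g H₂O ÷ 18.015 g/mol = 0.38679 mol
Divide by the smallest (0.29017 mol): C 1.000, H 1.333
Multiplying each by 3 gives whole numbers: C 3.00, H 4.00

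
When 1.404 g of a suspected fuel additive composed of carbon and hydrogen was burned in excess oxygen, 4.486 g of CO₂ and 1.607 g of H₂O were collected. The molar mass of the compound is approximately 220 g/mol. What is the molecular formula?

C16H28

mol C = 4.486 g CO₂ ÷ 44.009 g/mol = 0.10193 mol
mol H = 2 × 1.607 g H₂O ÷ 18.015 g/mol = 0.17841 mol
Divide by the smallest (0.10193 mol): C 1.000, H 1.750
Multiplying each by 4 gives whole numbers: C 4.00, H 7.00
Empirical formula: C4H7
Empirical-formula mass = 55.10 g/mol; 220 ÷ 55.10 ≈ 4, so the molecular formula is C16H28.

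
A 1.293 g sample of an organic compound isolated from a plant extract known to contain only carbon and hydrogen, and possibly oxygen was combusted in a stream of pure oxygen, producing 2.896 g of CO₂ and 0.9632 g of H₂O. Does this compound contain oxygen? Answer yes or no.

yes

mol C = 2.896 g CO₂ ÷ 44.009 g/mol = 0.065805 mol
mol H = 2 × 0.9632 g H₂O ÷ 18.015 g/mol = 0.10693 mol
C and H account for only 0.89817 g of the 1.293 g sample; the remaining 0.39483 g must be oxygen.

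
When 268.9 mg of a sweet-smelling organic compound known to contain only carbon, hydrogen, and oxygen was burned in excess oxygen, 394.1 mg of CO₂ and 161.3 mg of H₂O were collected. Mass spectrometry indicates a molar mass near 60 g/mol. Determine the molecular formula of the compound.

mol C = 0.3941 g CO₂ ÷ 44.009 g/mol = 0.0089550 mol
mol H = 2 × 0.1613 g H₂O ÷ 18.015 g/mol = 0.017907 mol
mass O = 0.2689 − (0.10756 + 0.018051) = 0.14329 g → mol O = 0.14329 ÷ 15.999 = 0.0089563 mol
Divide by the smallest (0.0089550 mol): C 1.000, H 2.000, O 1.000
Empirical formula: CH2O
Empirical-formula mass = 30.03 g/mol; 60 ÷ 30.03 ≈ 2, so the molecular formula is C2H4O2.

C2H4O2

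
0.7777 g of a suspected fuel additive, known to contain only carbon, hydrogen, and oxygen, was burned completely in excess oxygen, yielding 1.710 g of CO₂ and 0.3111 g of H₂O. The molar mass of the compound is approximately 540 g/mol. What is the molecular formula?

mol C = 1.710 g CO₂ ÷ 44.009 g/mol = 0.038856 mol
mol H = 2 × 0.3111 g H₂O ÷ 18.015 g/mol = 0.034538 mol
mass O = 0.7777 − (0.46670 + 0.034814) = 0.27619 g → mol O = 0.27619 ÷ 15.999 = 0.017263 mol
Divide by the smallest (0.017263 mol): C 2.251, H 2.001, O 1.000
Multiplying each by 4 gives whole numbers: C 9.00, H 8.00, O 4.00
Empirical formula: C9H8O4
Empirical-formula mass = 180.16 g/mol; 540 ÷ 180.16 ≈ 3, so the molecular formula is C27H24O12.

C27H24O12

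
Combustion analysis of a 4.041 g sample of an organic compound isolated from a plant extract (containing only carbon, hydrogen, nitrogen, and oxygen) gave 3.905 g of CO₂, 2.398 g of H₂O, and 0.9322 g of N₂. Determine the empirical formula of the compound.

C4H12N3O5

mol C = 3.905 g CO₂ ÷ 44.009 g/mol = 0.088732 mol
mol H = 2 × 2.398 g H₂O ÷ 18.015 g/mol = 0.26622 mol
mol N = 2 × 0.9322 g N₂ ÷ 28.014 g/mol = 0.066552 mol
mass O = 4.041 − (1.0658 + 0.26835 + 0.93220) = 1.7747 g → mol O = 1.7747 ÷ 15.999 = 0.11093 mol
Divide by the smallest (0.066552 mol): C 1.333, H 4.000, N 1.000, O 1.667
Multiplying each by 3 gives whole numbers: C 4.00, H 12.00, N 3.00, O 5.00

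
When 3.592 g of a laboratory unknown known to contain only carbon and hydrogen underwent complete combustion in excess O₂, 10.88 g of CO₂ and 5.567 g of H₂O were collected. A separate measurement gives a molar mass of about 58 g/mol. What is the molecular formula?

C4H10

mol C = 10.88 g CO₂ ÷ 44.009 g/mol = 0.24722 mol
mol H = 2 × 5.567 g H₂O ÷ 18.015 g/mol = 0.61804 mol
Divide by the smallest (0.24722 mol): C 1.000, H 2.500
Multiplying each by 2 gives whole numbers: C 2.00, H 5.00
Empirical formula: C2H5
Empirical-formula mass = 29.06 g/mol; 58 ÷ 29.06 ≈ 2, so the molecular formula is C4H10.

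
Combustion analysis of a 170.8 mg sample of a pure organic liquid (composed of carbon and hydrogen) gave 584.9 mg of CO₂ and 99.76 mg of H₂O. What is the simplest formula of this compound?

mol C = 0.5849 g CO₂ ÷ 44.009 g/mol = 0.013290 mol
mol H = 2 × 0.09976 g H₂O ÷ 18.015 g/mol = 0.011075 mol
Divide by the smallest (0.011075 mol): C 1.200, H 1.000
Multiplying each by 5 gives whole numbers: C 6.00, H 5.00

C6H5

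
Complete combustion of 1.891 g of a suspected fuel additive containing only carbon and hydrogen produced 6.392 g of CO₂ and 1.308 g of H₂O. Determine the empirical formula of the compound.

CH

mol C = 6.392 g CO₂ ÷ 44.009 g/mol = 0.14524 mol
mol H = 2 × 1.308 g H₂O ÷ 18.015 g/mol = 0.14521 mol
Divide by the smallest (0.14521 mol): C 1.000, H 1.000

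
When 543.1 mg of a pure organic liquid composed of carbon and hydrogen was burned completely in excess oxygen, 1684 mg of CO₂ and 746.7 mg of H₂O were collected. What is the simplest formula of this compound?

mol C = 1.684 g CO₂ ÷ 44.009 g/mol = 0.038265 mol
mol H = 2 × 0.7467 g H₂O ÷ 18.015 g/mol = 0.082898 mol
Divide by the smallest (0.038265 mol): C 1.000, H 2.166
Multiplying each by 6 gives whole numbers: C 6.00, H 13.00

C6H13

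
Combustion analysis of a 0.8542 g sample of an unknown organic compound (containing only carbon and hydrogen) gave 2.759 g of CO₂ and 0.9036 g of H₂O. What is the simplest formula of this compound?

C5H8

mol C = 2.759 g CO₂ ÷ 44.009 g/mol = 0.062692 mol
mol H = 2 × 0.9036 g H₂O ÷ 18.015 g/mol = 0.10032 mol
Divide by the smallest (0.062692 mol): C 1.000, H 1.600
Multiplying each by 5 gives whole numbers: C 5.00, H 8.00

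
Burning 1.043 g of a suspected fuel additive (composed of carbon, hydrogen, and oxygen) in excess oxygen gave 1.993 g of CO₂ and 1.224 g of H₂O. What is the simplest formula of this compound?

C2H6O

mol C = 1.993 g CO₂ ÷ 44.009 g/mol = 0.045286 mol
mol H = 2 × 1.224 g H₂O ÷ 18.015 g/mol = 0.13589 mol
mass O = 1.043 − (0.54393 + 0.13697) = 0.36209 g → mol O = 0.36209 ÷ 15.999 = 0.022632 mol
Divide by the smallest (0.022632 mol): C 2.001, H 6.004, O 1.000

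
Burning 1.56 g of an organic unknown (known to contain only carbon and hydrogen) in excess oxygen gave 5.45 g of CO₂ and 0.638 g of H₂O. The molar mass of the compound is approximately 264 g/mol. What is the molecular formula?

C21H12

mol C = 5.45 g CO₂ ÷ 44.009 g/mol = 0.1238 mol
mol H = 2 × 0.638 g H₂O ÷ 18.015 g/mol = 0.07083 mol
Divide by the smallest (0.07083 mol): C 1.748, H 1.000
Multiplying each by 4 gives whole numbers: C 6.99, H 4.00
Empirical formula: C7H4
Empirical-formula mass = 88.11 g/mol; 264 ÷ 88.11 ≈ 3, so the molecular formula is C21H12.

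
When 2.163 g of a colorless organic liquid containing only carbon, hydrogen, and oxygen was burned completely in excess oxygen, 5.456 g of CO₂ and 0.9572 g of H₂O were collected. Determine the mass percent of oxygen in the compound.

mol C = 5.456 g CO₂ ÷ 44.009 g/mol = 0.12397 mol
mol H = 2 × 0.9572 g H₂O ÷ 18.015 g/mol = 0.10627 mol
mass O = 2.163 − (1.4891 + 0.10712) = 0.56682 g → mol O = 0.56682 ÷ 15.999 = 0.035429 mol
mass % O = 0.56682 g ÷ 2.163 g × 100%

26.21%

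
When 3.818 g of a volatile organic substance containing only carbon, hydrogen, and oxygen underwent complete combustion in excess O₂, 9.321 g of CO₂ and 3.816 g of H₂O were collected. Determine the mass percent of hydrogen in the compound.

mol C = 9.321 g CO₂ ÷ 44.009 g/mol = 0.21180 mol
mol H = 2 × 3.816 g H₂O ÷ 18.015 g/mol = 0.42365 mol
mass O = 3.818 − (2.5439 + 0.42704) = 0.84706 g → mol O = 0.84706 ÷ 15.999 = 0.052945 mol
mass % H = 0.42704 g ÷ 3.818 g × 100%

11.18%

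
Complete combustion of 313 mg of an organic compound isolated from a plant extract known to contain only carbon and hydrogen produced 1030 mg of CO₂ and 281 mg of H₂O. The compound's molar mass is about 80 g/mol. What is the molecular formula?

C6H8

mol C = 1.03 g CO₂ ÷ 44.009 g/mol = 0.02340 mol
mol H = 2 × 0.281 g H₂O ÷ 18.015 g/mol = 0.03120 mol
Divide by the smallest (0.02340 mol): C 1.000, H 1.333
Multiplying each by 3 gives whole numbers: C 3.00, H 4.00
Empirical formula: C3H4
Empirical-formula mass = 40.06 g/mol; 80 ÷ 40.06 ≈ 2, so the molecular formula is C6H8.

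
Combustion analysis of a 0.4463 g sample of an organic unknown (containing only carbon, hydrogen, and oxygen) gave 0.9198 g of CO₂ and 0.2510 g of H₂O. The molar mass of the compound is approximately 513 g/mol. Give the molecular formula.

mol C = 0.9198 g CO₂ ÷ 44.009 g/mol = 0.020900 mol
mol H = 2 × 0.2510 g H₂O ÷ 18.015 g/mol = 0.027866 mol
mass O = 0.4463 − (0.25103 + 0.028089) = 0.16718 g → mol O = 0.16718 ÷ 15.999 = 0.010449 mol
Divide by the smallest (0.010449 mol): C 2.000, H 2.667, O 1.000
Multiplying each by 3 gives whole numbers: C 6.00, H 8.00, O 3.00
Empirical formula: C6H8O3
Empirical-formula mass = 128.13 g/mol; 513 ÷ 128.13 ≈ 4, so the molecular formula is C24H32O12.

C24H32O12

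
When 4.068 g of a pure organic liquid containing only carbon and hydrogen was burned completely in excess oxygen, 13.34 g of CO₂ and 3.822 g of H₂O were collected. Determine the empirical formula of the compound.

C5H7

mol C = 13.34 g CO₂ ÷ 44.009 g/mol = 0.30312 mol
mol H = 2 × 3.822 g H₂O ÷ 18.015 g/mol = 0.42431 mol
Divide by the smallest (0.30312 mol): C 1.000, H 1.400
Multiplying each by 5 gives whole numbers: C 5.00, H 7.00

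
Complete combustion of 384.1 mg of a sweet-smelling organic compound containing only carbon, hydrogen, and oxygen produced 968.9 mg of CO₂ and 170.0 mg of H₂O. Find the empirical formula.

C7H6O2

mol C = 0.9689 g CO₂ ÷ 44.009 g/mol = 0.022016 mol
mol H = 2 × 0.1700 g H₂O ÷ 18.015 g/mol = 0.018873 mol
mass O = 0.3841 − (0.26443 + 0.019024) = 0.10064 g → mol O = 0.10064 ÷ 15.999 = 0.0062905 mol
Divide by the smallest (0.0062905 mol): C 3.500, H 3.000, O 1.000
Multiplying each by 2 gives whole numbers: C 7.00, H 6.00, O 2.00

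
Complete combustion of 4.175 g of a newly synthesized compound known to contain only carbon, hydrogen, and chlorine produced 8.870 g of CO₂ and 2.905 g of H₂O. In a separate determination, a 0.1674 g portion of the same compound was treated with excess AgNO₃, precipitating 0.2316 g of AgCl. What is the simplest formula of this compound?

mol C = 8.870 g CO₂ ÷ 44.009 g/mol = 0.20155 mol
mol H = 2 × 2.905 g H₂O ÷ 18.015 g/mol = 0.32251 mol
From the AgCl data: mol Cl per gram of compound = (0.2316 ÷ 143.318) ÷ 0.1674 = 0.0096534 mol/g, so in the 4.175 g combustion sample mol Cl = 0.040303 mol
Divide by the smallest (0.040303 mol): C 5.001, H 8.002, Cl 1.000

C5H8Cl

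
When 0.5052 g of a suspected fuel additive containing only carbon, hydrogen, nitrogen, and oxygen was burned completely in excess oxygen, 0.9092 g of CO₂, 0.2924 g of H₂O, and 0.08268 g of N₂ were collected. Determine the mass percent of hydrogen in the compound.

mol C = 0.9092 g CO₂ ÷ 44.009 g/mol = 0.020659 mol
mol H = 2 × 0.2924 g H₂O ÷ 18.015 g/mol = 0.032462 mol
mol N = 2 × 0.08268 g N₂ ÷ 28.014 g/mol = 0.0059028 mol
mass O = 0.5052 − (0.24814 + 0.032722 + 0.082680) = 0.14166 g → mol O = 0.14166 ÷ 15.999 = 0.0088542 mol
mass % H = 0.032722 g ÷ 0.5052 g × 100%

6.48%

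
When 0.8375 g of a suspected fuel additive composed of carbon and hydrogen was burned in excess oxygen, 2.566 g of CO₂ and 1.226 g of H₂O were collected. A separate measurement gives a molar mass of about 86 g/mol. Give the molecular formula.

C6H14

mol C = 2.566 g CO₂ ÷ 44.009 g/mol = 0.058306 mol
mol H = 2 × 1.226 g H₂O ÷ 18.015 g/mol = 0.13611 mol
Divide by the smallest (0.058306 mol): C 1.000, H 2.334
Multiplying each by 3 gives whole numbers: C 3.00, H 7.00
Empirical formula: C3H7
Empirical-formula mass = 43.09 g/mol; 86 ÷ 43.09 ≈ 2, so the molecular formula is C6H14.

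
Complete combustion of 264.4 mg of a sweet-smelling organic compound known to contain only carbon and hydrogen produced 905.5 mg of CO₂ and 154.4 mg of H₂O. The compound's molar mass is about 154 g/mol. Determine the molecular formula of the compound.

C12H10

mol C = 0.9055 g CO₂ ÷ 44.009 g/mol = 0.020575 mol
mol H = 2 × 0.1544 g H₂O ÷ 18.015 g/mol = 0.017141 mol
Divide by the smallest (0.017141 mol): C 1.200, H 1.000
Multiplying each by 5 gives whole numbers: C 6.00, H 5.00
Empirical formula: C6H5
Empirical-formula mass = 77.11 g/mol; 154 ÷ 77.11 ≈ 2, so the molecular formula is C12H10.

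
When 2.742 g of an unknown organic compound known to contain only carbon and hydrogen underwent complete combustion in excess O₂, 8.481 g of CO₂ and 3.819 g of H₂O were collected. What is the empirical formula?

C5H11

mol C = 8.481 g CO₂ ÷ 44.009 g/mol = 0.19271 mol
mol H = 2 × 3.819 g H₂O ÷ 18.015 g/mol = 0.42398 mol
Divide by the smallest (0.19271 mol): C 1.000, H 2.200
Multiplying each by 5 gives whole numbers: C 5.00, H 11.00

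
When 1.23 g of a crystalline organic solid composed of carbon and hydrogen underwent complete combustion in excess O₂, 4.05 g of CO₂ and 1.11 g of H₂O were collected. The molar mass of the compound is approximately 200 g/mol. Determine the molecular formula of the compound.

C15H20

mol C = 4.05 g CO₂ ÷ 44.009 g/mol = 0.09203 mol
mol H = 2 × 1.11 g H₂O ÷ 18.015 g/mol = 0.1232 mol
Divide by the smallest (0.09203 mol): C 1.000, H 1.339
Multiplying each by 3 gives whole numbers: C 3.00, H 4.02
Empirical formula: C3H4
Empirical-formula mass = 40.06 g/mol; 200 ÷ 40.06 ≈ 5, so the molecular formula is C15H20.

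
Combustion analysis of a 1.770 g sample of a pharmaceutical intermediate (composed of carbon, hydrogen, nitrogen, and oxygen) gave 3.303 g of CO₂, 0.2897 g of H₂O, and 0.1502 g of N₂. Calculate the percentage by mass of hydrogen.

1.83%

mol C = 3.303 g CO₂ ÷ 44.009 g/mol = 0.075053 mol
mol H = 2 × 0.2897 g H₂O ÷ 18.015 g/mol = 0.032162 mol
mol N = 2 × 0.1502 g N₂ ÷ 28.014 g/mol = 0.010723 mol
mass O = 1.770 − (0.90146 + 0.032419 + 0.15020) = 0.68592 g → mol O = 0.68592 ÷ 15.999 = 0.042873 mol
mass % H = 0.032419 g ÷ 1.770 g × 100%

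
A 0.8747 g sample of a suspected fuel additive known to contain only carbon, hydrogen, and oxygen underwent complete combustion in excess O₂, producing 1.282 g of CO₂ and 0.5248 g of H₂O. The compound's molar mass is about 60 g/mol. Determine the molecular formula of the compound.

mol C = 1.282 g CO₂ ÷ 44.009 g/mol = 0.029130 mol
mol H = 2 × 0.5248 g H₂O ÷ 18.015 g/mol = 0.058263 mol
mass O = 0.8747 − (0.34989 + 0.058729) = 0.46609 g → mol O = 0.46609 ÷ 15.999 = 0.029132 mol
Divide by the smallest (0.029130 mol): C 1.000, H 2.000, O 1.000
Empirical formula: CH2O
Empirical-formula mass = 30.03 g/mol; 60 ÷ 30.03 ≈ 2, so the molecular formula is C2H4O2.

C2H4O2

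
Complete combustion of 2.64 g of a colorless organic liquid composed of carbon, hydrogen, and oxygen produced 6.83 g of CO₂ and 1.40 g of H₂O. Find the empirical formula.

mol C = 6.83 g CO₂ ÷ 44.009 g/mol = 0.1552 mol
mol H = 2 × 1.40 g H₂O ÷ 18.015 g/mol = 0.1554 mol
mass O = 2.64 − (1.864 + 0.1567) = 0.6193 g → mol O = 0.6193 ÷ 15.999 = 0.03871 mol
Divide by the smallest (0.03871 mol): C 4.009, H 4.015, O 1.000

C4H4O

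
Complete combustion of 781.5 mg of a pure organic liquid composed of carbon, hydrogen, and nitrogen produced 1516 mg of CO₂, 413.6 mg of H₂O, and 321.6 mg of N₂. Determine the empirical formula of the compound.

mol C = 1.516 g CO₂ ÷ 44.009 g/mol = 0.034447 mol
mol H = 2 × 0.4136 g H₂O ÷ 18.015 g/mol = 0.045917 mol
mol N = 2 × 0.3216 g N₂ ÷ 28.014 g/mol = 0.022960 mol
Divide by the smallest (0.022960 mol): C 1.500, H 2.000, N 1.000
Multiplying each by 2 gives whole numbers: C 3.00, H 4.00, N 2.00

C3H4N2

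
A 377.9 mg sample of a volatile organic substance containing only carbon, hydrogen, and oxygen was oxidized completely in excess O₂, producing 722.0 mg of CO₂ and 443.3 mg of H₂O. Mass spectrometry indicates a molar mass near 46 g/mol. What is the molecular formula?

mol C = 0.7220 g CO₂ ÷ 44.009 g/mol = 0.016406 mol
mol H = 2 × 0.4433 g H₂O ÷ 18.015 g/mol = 0.049215 mol
mass O = 0.3779 − (0.19705 + 0.049608) = 0.13124 g → mol O = 0.13124 ÷ 15.999 = 0.0082032 mol
Divide by the smallest (0.0082032 mol): C 2.000, H 5.999, O 1.000
Empirical formula: C2H6O
Empirical-formula mass = 46.07 g/mol; 46 ÷ 46.07 ≈ 1, so the molecular formula is C2H6O.

C2H6O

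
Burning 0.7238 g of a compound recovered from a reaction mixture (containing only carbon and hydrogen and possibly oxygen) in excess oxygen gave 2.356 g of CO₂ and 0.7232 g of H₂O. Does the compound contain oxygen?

no

mol C = 2.356 g CO₂ ÷ 44.009 g/mol = 0.053535 mol
mol H = 2 × 0.7232 g H₂O ÷ 18.015 g/mol = 0.080289 mol
C and H together account for 0.72393 g — essentially the entire 0.7238 g sample — so the compound contains no oxygen.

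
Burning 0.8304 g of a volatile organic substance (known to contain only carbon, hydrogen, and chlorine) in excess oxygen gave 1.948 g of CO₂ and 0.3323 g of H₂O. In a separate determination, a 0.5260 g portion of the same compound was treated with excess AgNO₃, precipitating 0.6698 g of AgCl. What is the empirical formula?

mol C = 1.948 g CO₂ ÷ 44.009 g/mol = 0.044264 mol
mol H = 2 × 0.3323 g H₂O ÷ 18.015 g/mol = 0.036891 mol
From the AgCl data: mol Cl per gram of compound = (0.6698 ÷ 143.318) ÷ 0.5260 = 0.0088850 mol/g, so in the 0.8304 g combustion sample mol Cl = 0.0073781 mol
Divide by the smallest (0.0073781 mol): C 5.999, H 5.000, Cl 1.000

C6H5Cl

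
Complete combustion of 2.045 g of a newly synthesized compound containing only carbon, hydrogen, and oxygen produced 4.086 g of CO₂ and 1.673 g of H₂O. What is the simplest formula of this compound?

mol C = 4.086 g CO₂ ÷ 44.009 g/mol = 0.092845 mol
mol H = 2 × 1.673 g H₂O ÷ 18.015 g/mol = 0.18573 mol
mass O = 2.045 − (1.1152 + 0.18722) = 0.74262 g → mol O = 0.74262 ÷ 15.999 = 0.046417 mol
Divide by the smallest (0.046417 mol): C 2.000, H 4.001, O 1.000

C2H4O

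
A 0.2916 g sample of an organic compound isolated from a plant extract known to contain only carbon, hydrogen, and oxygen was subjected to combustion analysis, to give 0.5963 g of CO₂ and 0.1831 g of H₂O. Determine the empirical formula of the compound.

C2H3O

mol C = 0.5963 g CO₂ ÷ 44.009 g/mol = 0.013550 mol
mol H = 2 × 0.1831 g H₂O ÷ 18.015 g/mol = 0.020328 mol
mass O = 0.2916 − (0.16274 + 0.020490) = 0.10837 g → mol O = 0.10837 ÷ 15.999 = 0.0067733 mol
Divide by the smallest (0.0067733 mol): C 2.000, H 3.001, O 1.000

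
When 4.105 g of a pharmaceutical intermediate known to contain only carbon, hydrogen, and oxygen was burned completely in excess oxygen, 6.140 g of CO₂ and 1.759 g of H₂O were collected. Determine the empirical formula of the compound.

mol C = 6.140 g CO₂ ÷ 44.009 g/mol = 0.13952 mol
mol H = 2 × 1.759 g H₂O ÷ 18.015 g/mol = 0.19528 mol
mass O = 4.105 − (1.6757 + 0.19684) = 2.2324 g → mol O = 2.2324 ÷ 15.999 = 0.13953 mol
Divide by the smallest (0.13952 mol): C 1.000, H 1.400, O 1.000
Multiplying each by 5 gives whole numbers: C 5.00, H 7.00, O 5.00

C5H7O5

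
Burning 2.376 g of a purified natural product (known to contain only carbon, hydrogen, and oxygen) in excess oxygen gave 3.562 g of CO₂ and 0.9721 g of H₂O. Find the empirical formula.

C3H4O3

mol C = 3.562 g CO₂ ÷ 44.009 g/mol = 0.080938 mol
mol H = 2 × 0.9721 g H₂O ÷ 18.015 g/mol = 0.10792 mol
mass O = 2.376 − (0.97215 + 0.10878) = 1.2951 g → mol O = 1.2951 ÷ 15.999 = 0.080947 mol
Divide by the smallest (0.080938 mol): C 1.000, H 1.333, O 1.000
Multiplying each by 3 gives whole numbers: C 3.00, H 4.00, O 3.00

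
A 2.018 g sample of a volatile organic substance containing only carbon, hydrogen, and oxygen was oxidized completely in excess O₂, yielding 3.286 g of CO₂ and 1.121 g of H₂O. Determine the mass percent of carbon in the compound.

44.44%

mol C = 3.286 g CO₂ ÷ 44.009 g/mol = 0.074667 mol
mol H = 2 × 1.121 g H₂O ÷ 18.015 g/mol = 0.12445 mol
mass O = 2.018 − (0.89682 + 0.12545) = 0.99573 g → mol O = 0.99573 ÷ 15.999 = 0.062237 mol
mass % C = 0.89682 g ÷ 2.018 g × 100%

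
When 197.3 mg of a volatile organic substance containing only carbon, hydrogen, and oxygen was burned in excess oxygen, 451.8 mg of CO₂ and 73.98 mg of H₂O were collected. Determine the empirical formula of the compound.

mol C = 0.4518 g CO₂ ÷ 44.009 g/mol = 0.010266 mol
mol H = 2 × 0.07398 g H₂O ÷ 18.015 g/mol = 0.0082132 mol
mass O = 0.1973 − (0.12331 + 0.0082789) = 0.065715 g → mol O = 0.065715 ÷ 15.999 = 0.0041075 mol
Divide by the smallest (0.0041075 mol): C 2.499, H 2.000, O 1.000
Multiplying each by 2 gives whole numbers: C 5.00, H 4.00, O 2.00

C5H4O2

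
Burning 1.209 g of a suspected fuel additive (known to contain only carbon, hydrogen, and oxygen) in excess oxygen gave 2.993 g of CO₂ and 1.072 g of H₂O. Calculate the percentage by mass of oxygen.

22.51%

mol C = 2.993 g CO₂ ÷ 44.009 g/mol = 0.068009 mol
mol H = 2 × 1.072 g H₂O ÷ 18.015 g/mol = 0.11901 mol
mass O = 1.209 − (0.81685 + 0.11996) = 0.27218 g → mol O = 0.27218 ÷ 15.999 = 0.017012 mol
mass % O = 0.27218 g ÷ 1.209 g × 100%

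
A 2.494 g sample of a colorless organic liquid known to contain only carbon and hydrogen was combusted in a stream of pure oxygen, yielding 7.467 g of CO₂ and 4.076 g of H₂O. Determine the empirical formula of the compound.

C3H8

mol C = 7.467 g CO₂ ÷ 44.009 g/mol = 0.16967 mol
mol H = 2 × 4.076 g H₂O ÷ 18.015 g/mol = 0.45251 mol
Divide by the smallest (0.16967 mol): C 1.000, H 2.667
Multiplying each by 3 gives whole numbers: C 3.00, H 8.00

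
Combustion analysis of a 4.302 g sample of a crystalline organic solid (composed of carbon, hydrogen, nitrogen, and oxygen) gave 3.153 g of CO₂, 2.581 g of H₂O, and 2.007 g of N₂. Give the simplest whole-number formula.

mol C = 3.153 g CO₂ ÷ 44.009 g/mol = 0.071644 mol
mol H = 2 × 2.581 g H₂O ÷ 18.015 g/mol = 0.28654 mol
mol N = 2 × 2.007 g N₂ ÷ 28.014 g/mol = 0.14329 mol
mass O = 4.302 − (0.86052 + 0.28883 + 2.0070) = 1.1456 g → mol O = 1.1456 ÷ 15.999 = 0.071607 mol
Divide by the smallest (0.071607 mol): C 1.001, H 4.002, N 2.001, O 1.000

CH4N2O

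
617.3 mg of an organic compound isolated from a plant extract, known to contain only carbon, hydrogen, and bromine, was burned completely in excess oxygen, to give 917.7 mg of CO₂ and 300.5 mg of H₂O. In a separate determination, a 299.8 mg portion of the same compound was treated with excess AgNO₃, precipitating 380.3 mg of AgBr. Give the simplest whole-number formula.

C5H8Br

mol C = 0.9177 g CO₂ ÷ 44.009 g/mol = 0.020853 mol
mol H = 2 × 0.3005 g H₂O ÷ 18.015 g/mol = 0.033361 mol
From the AgBr data: mol Br per gram of compound = (0.3803 ÷ 187.772) ÷ 0.2998 = 0.0067556 mol/g, so in the 0.6173 g combustion sample mol Br = 0.0041702 mol
Divide by the smallest (0.0041702 mol): C 5.000, H 8.000, Br 1.000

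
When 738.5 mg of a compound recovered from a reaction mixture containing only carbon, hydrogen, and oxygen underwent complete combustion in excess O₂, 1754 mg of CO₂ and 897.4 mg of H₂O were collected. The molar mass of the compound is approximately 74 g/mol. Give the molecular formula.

mol C = 1.754 g CO₂ ÷ 44.009 g/mol = 0.039855 mol
mol H = 2 × 0.8974 g H₂O ÷ 18.015 g/mol = 0.099628 mol
mass O = 0.7385 − (0.47870 + 0.10043) = 0.15937 g → mol O = 0.15937 ÷ 15.999 = 0.0099613 mol
Divide by the smallest (0.0099613 mol): C 4.001, H 10.002, O 1.000
Empirical formula: C4H10O
Empirical-formula mass = 74.12 g/mol; 74 ÷ 74.12 ≈ 1, so the molecular formula is C4H10O.

C4H10O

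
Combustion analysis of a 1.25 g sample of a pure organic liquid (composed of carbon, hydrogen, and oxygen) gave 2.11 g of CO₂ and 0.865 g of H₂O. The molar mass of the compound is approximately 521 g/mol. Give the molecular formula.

mol C = 2.11 g CO₂ ÷ 44.009 g/mol = 0.04794 mol
mol H = 2 × 0.865 g H₂O ÷ 18.015 g/mol = 0.09603 mol
mass O = 1.25 − (0.5759 + 0.09680) = 0.5773 g → mol O = 0.5773 ÷ 15.999 = 0.03609 mol
Divide by the smallest (0.03609 mol): C 1.329, H 2.661, O 1.000
Multiplying each by 3 gives whole numbers: C 3.99, H 7.98, O 3.00
Empirical formula: C4H8O3
Empirical-formula mass = 104.10 g/mol; 521 ÷ 104.10 ≈ 5, so the molecular formula is C20H40O15.

C20H40O15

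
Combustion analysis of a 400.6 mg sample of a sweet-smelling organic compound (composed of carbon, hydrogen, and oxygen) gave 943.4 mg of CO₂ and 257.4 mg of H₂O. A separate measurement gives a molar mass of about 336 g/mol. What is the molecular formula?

C18H24O6

mol C = 0.9434 g CO₂ ÷ 44.009 g/mol = 0.021437 mol
mol H = 2 × 0.2574 g H₂O ÷ 18.015 g/mol = 0.028576 mol
mass O = 0.4006 − (0.25747 + 0.028805) = 0.11432 g → mol O = 0.11432 ÷ 15.999 = 0.0071455 mol
Divide by the smallest (0.0071455 mol): C 3.000, H 3.999, O 1.000
Empirical formula: C3H4O
Empirical-formula mass = 56.06 g/mol; 336 ÷ 56.06 ≈ 6, so the molecular formula is C18H24O6.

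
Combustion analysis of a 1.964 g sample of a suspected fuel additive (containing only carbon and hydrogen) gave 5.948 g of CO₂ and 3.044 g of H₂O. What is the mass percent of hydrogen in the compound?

mol C = 5.948 g CO₂ ÷ 44.009 g/mol = 0.13515 mol
mol H = 2 × 3.044 g H₂O ÷ 18.015 g/mol = 0.33794 mol
mass % H = 0.34064 g ÷ 1.964 g × 100%

17.34%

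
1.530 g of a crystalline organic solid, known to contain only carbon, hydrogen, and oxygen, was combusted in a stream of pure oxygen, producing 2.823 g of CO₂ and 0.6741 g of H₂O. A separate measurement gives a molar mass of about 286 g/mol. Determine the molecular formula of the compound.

C12H14O8

mol C = 2.823 g CO₂ ÷ 44.009 g/mol = 0.064146 mol
mol H = 2 × 0.6741 g H₂O ÷ 18.015 g/mol = 0.074838 mol
mass O = 1.530 − (0.77046 + 0.075436) = 0.68411 g → mol O = 0.68411 ÷ 15.999 = 0.042759 mol
Divide by the smallest (0.042759 mol): C 1.500, H 1.750, O 1.000
Multiplying each by 4 gives whole numbers: C 6.00, H 7.00, O 4.00
Empirical formula: C6H7O4
Empirical-formula mass = 143.12 g/mol; 286 ÷ 143.12 ≈ 2, so the molecular formula is C12H14O8.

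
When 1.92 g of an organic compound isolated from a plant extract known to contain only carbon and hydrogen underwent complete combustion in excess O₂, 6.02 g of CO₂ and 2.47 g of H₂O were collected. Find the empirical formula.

mol C = 6.02 g CO₂ ÷ 44.009 g/mol = 0.1368 mol
mol H = 2 × 2.47 g H₂O ÷ 18.015 g/mol = 0.2742 mol
Divide by the smallest (0.1368 mol): C 1.000, H 2.005

CH2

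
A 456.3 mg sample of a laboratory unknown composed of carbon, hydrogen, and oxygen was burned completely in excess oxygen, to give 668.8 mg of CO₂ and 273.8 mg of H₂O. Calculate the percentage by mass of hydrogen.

mol C = 0.6688 g CO₂ ÷ 44.009 g/mol = 0.015197 mol
mol H = 2 × 0.2738 g H₂O ÷ 18.015 g/mol = 0.030397 mol
mass O = 0.4563 − (0.18253 + 0.030640) = 0.24313 g → mol O = 0.24313 ÷ 15.999 = 0.015197 mol
mass % H = 0.030640 g ÷ 0.4563 g × 100%

6.71%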